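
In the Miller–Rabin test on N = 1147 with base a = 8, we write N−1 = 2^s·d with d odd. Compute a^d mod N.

450

1147 − 1 = 1146 = 2^1 · 573, so d = 573.
8^1 ≡ 8 (mod 1147)
8^2 ≡ 8^2 = 64 ≡ 64 (mod 1147)
8^4 ≡ 64^2 = 4096 ≡ 655 (mod 1147)
8^8 ≡ 655^2 = 429025 ≡ 47 (mod 1147)
8^16 ≡ 47^2 = 2209 ≡ 1062 (mod 1147)
8^32 ≡ 1062^2 = 1127844 ≡ 343 (mod 1147)
8^64 ≡ 343^2 = 117649 ≡ 655 (mod 1147)
8^128 ≡ 655^2 = 429025 ≡ 47 (mod 1147)
8^256 ≡ 47^2 = 2209 ≡ 1062 (mod 1147)
8^512 ≡ 1062^2 = 1127844 ≡ 343 (mod 1147)
573 = 512 + 32 + 16 + 8 + 4 + 1 in binary powers of 2.
So 8^573 ≡ 343 · 343 · 1062 · 47 · 655 · 8 ≡ 450 (mod 1147).
Squaring chain: 450; never reaches −1, so base 8 is a Miller–Rabin witness that 1147 is composite.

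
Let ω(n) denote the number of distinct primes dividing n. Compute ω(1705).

1705 = 5 · 341
341 = 11 · 31
1705 = 5 · 11 · 31, which has 3 distinct prime factors.

3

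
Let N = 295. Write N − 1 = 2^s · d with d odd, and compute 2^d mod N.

173

295 − 1 = 294 = 2^1 · 147, so d = 147.
2^1 ≡ 2 (mod 295)
2^2 ≡ 2^2 = 4 ≡ 4 (mod 295)
2^4 ≡ 4^2 = 16 ≡ 16 (mod 295)
2^8 ≡ 16^2 = 256 ≡ 256 (mod 295)
2^16 ≡ 256^2 = 65536 ≡ 46 (mod 295)
2^32 ≡ 46^2 = 2116 ≡ 51 (mod 295)
2^64 ≡ 51^2 = 2601 ≡ 241 (mod 295)
2^128 ≡ 241^2 = 58081 ≡ 261 (mod 295)
147 = 128 + 16 + 2 + 1 in binary powers of 2.
So 2^147 ≡ 261 · 46 · 4 · 2 ≡ 173 (mod 295).
Squaring chain: 173; never reaches −1, so base 2 is a Miller–Rabin witness that 295 is composite.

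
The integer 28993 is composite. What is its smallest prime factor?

28993 is odd.
Digit sum 31, not divisible by 3.
Ends in 3: not divisible by 5.
7: 28993 = 7·4141 + 6
11: 28993 = 11·2635 + 8
13: 28993 = 13·2230 + 3
17: 28993 = 17·1705 + 8
19: 28993 = 19·1525 + 18
23: 28993 = 23·1260 + 13
29: 28993 = 29·999 + 22
31: 28993 = 31·935 + 8
37: 28993 = 37·783 + 22
41: 28993 = 41·707 + 6
43: 28993 = 43·674 + 11
47: 28993 = 47·616 + 41
53: 28993 = 53·547 + 2
59: 28993 = 59·491 + 24
61: 28993 = 61·475 + 18
67: 28993 = 67·432 + 49
71: 28993 = 71·408 + 25
73: 28993 = 73·397 + 12
79: 28993 = 79·367

79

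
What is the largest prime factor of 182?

182 = 2 · 91
91 = 7 · 13
13 is prime.
So 182 = 2 · 7 · 13; the largest prime factor is 13.

13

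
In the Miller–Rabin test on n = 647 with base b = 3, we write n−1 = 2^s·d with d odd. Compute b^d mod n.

647 − 1 = 646 = 2^1 · 323, so d = 323.
3^1 ≡ 3 (mod 647)
3^2 ≡ 3^2 = 9 ≡ 9 (mod 647)
3^4 ≡ 9^2 = 81 ≡ 81 (mod 647)
3^8 ≡ 81^2 = 6561 ≡ 91 (mod 647)
3^16 ≡ 91^2 = 8281 ≡ 517 (mod 647)
3^32 ≡ 517^2 = 267289 ≡ 78 (mod 647)
3^64 ≡ 78^2 = 6084 ≡ 261 (mod 647)
3^128 ≡ 261^2 = 68121 ≡ 186 (mod 647)
3^256 ≡ 186^2 = 34596 ≡ 305 (mod 647)
323 = 256 + 64 + 2 + 1 in binary powers of 2.
So 3^323 ≡ 305 · 261 · 9 · 3 ≡ 1 (mod 647).
Since 3^d ≡ 1 (mod 647), base 3 does not prove 647 composite.

1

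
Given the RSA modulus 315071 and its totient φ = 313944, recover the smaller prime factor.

509

φ(n) = (p−1)(q−1) = n − (p+q) + 1, so p + q = 315071 − 313944 + 1 = 1128.
p and q are the roots of t² − 1128t + 315071 = 0.
Discriminant: 1128² − 4·315071 = 1272384 − 1260284 = 12100; √12100 = 110.
q = (1128 − 110)/2 = 509, p = (1128 + 110)/2 = 619.
Check: 509 · 619 = 315071.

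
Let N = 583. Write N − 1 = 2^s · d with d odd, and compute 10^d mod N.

583 − 1 = 582 = 2^1 · 291, so d = 291.
10^1 ≡ 10 (mod 583)
10^2 ≡ 10^2 = 100 ≡ 100 (mod 583)
10^4 ≡ 100^2 = 10000 ≡ 89 (mod 583)
10^8 ≡ 89^2 = 7921 ≡ 342 (mod 583)
10^16 ≡ 342^2 = 116964 ≡ 364 (mod 583)
10^32 ≡ 364^2 = 132496 ≡ 155 (mod 583)
10^64 ≡ 155^2 = 24025 ≡ 122 (mod 583)
10^128 ≡ 122^2 = 14884 ≡ 309 (mod 583)
10^256 ≡ 309^2 = 95481 ≡ 452 (mod 583)
291 = 256 + 32 + 2 + 1 in binary powers of 2.
So 10^291 ≡ 452 · 155 · 100 · 10 ≡ 307 (mod 583).
Squaring chain: 307; never reaches −1, so base 10 is a Miller–Rabin witness that 583 is composite.

307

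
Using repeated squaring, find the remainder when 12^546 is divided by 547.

1

12^1 ≡ 12 (mod 547)
12^2 ≡ 12^2 = 144 ≡ 144 (mod 547)
12^4 ≡ 144^2 = 20736 ≡ 497 (mod 547)
12^8 ≡ 497^2 = 247009 ≡ 312 (mod 547)
12^16 ≡ 312^2 = 97344 ≡ 525 (mod 547)
12^32 ≡ 525^2 = 275625 ≡ 484 (mod 547)
12^64 ≡ 484^2 = 234256 ≡ 140 (mod 547)
12^128 ≡ 140^2 = 19600 ≡ 455 (mod 547)
12^256 ≡ 455^2 = 207025 ≡ 259 (mod 547)
12^512 ≡ 259^2 = 67081 ≡ 347 (mod 547)
546 = 512 + 32 + 2 in binary powers of 2.
So 12^546 ≡ 347 · 484 · 144 ≡ 1 (mod 547).
Since the result is 1, base 12 gives no evidence that 547 is composite.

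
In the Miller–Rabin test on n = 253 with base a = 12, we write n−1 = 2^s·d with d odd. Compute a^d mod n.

100

253 − 1 = 252 = 2^2 · 63, so d = 63.
12^1 ≡ 12 (mod 253)
12^2 ≡ 12^2 = 144 ≡ 144 (mod 253)
12^4 ≡ 144^2 = 20736 ≡ 243 (mod 253)
12^8 ≡ 243^2 = 59049 ≡ 100 (mod 253)
12^16 ≡ 100^2 = 10000 ≡ 133 (mod 253)
12^32 ≡ 133^2 = 17689 ≡ 232 (mod 253)
63 = 32 + 16 + 8 + 4 + 2 + 1 in binary powers of 2.
So 12^63 ≡ 232 · 133 · 100 · 243 · 144 · 12 ≡ 100 (mod 253).
Squaring chain: 100 → 133; never reaches −1, so base 12 is a Miller–Rabin witness that 253 is composite.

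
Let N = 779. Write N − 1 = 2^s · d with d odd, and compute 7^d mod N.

315

779 − 1 = 778 = 2^1 · 389, so d = 389.
7^1 ≡ 7 (mod 779)
7^2 ≡ 7^2 = 49 ≡ 49 (mod 779)
7^4 ≡ 49^2 = 2401 ≡ 64 (mod 779)
7^8 ≡ 64^2 = 4096 ≡ 201 (mod 779)
7^16 ≡ 201^2 = 40401 ≡ 672 (mod 779)
7^32 ≡ 672^2 = 451584 ≡ 543 (mod 779)
7^64 ≡ 543^2 = 294849 ≡ 387 (mod 779)
7^128 ≡ 387^2 = 149769 ≡ 201 (mod 779)
7^256 ≡ 201^2 = 40401 ≡ 672 (mod 779)
389 = 256 + 128 + 4 + 1 in binary powers of 2.
So 7^389 ≡ 672 · 201 · 64 · 7 ≡ 315 (mod 779).
Squaring chain: 315; never reaches −1, so base 7 is a Miller–Rabin witness that 779 is composite.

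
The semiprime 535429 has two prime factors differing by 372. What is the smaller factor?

569

Since p = q + 372, we have 535429 = q(q + 372), so q² + 372q − 535429 = 0.
Discriminant: 372² + 4·535429 = 138384 + 2141716 = 2280100; √2280100 = 1510.
q = (−372 + 1510)/2 = 569, and p = q + 372 = 941.
Check: 569 · 941 = 535429.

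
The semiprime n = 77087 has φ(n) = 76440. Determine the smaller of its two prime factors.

φ(n) = (p−1)(q−1) = n − (p+q) + 1, so p + q = 77087 − 76440 + 1 = 648.
p and q are the roots of t² − 648t + 77087 = 0.
Discriminant: 648² − 4·77087 = 419904 − 308348 = 111556; √111556 = 334.
q = (648 − 334)/2 = 157, p = (648 + 334)/2 = 491.
Check: 157 · 491 = 77087.

157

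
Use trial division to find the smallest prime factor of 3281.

17

3281 is odd.
Digit sum 14, not divisible by 3.
Ends in 1: not divisible by 5.
7: 3281 = 7·468 + 5
11: 3281 = 11·298 + 3
13: 3281 = 13·252 + 5
17: 3281 = 17·193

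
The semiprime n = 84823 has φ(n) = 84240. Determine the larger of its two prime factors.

313

φ(n) = (p−1)(q−1) = n − (p+q) + 1, so p + q = 84823 − 84240 + 1 = 584.
p and q are the roots of t² − 584t + 84823 = 0.
Discriminant: 584² − 4·84823 = 341056 − 339292 = 1764; √1764 = 42.
q = (584 − 42)/2 = 271, p = (584 + 42)/2 = 313.
Check: 271 · 313 = 84823.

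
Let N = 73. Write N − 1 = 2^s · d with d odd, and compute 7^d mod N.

73 − 1 = 72 = 2^3 · 9, so d = 9.
7^1 ≡ 7 (mod 73)
7^2 ≡ 7^2 = 49 ≡ 49 (mod 73)
7^4 ≡ 49^2 = 2401 ≡ 65 (mod 73)
7^8 ≡ 65^2 = 4225 ≡ 64 (mod 73)
9 = 8 + 1 in binary powers of 2.
So 7^9 ≡ 64 · 7 ≡ 10 (mod 73).
Squaring chain: 10 → 27 → 72; reaches −1, so base 7 does not prove 73 composite.

10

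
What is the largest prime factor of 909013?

909013 = 7 · 129859
129859 = 31 · 4189
4189 = 59 · 71
71 is prime.
So 909013 = 7 · 31 · 59 · 71; the largest prime factor is 71.

71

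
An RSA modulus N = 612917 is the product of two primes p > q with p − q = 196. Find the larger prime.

Since p = q + 196, we have 612917 = q(q + 196), so q² + 196q − 612917 = 0.
Discriminant: 196² + 4·612917 = 38416 + 2451668 = 2490084; √2490084 = 1578.
q = (−196 + 1578)/2 = 691, and p = q + 196 = 887.
Check: 691 · 887 = 612917.

887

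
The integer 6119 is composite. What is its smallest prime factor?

29

6119 is odd.
Digit sum 17, not divisible by 3.
Ends in 9: not divisible by 5.
7: 6119 = 7·874 + 1
11: 6119 = 11·556 + 3
13: 6119 = 13·470 + 9
17: 6119 = 17·359 + 16
19: 6119 = 19·322 + 1
23: 6119 = 23·266 + 1
29: 6119 = 29·211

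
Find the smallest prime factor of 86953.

86953 is odd.
Digit sum 31, not divisible by 3.
Ends in 3: not divisible by 5.
7: 86953 = 7·12421 + 6
11: 86953 = 11·7904 + 9
13: 86953 = 13·6688 + 9
17: 86953 = 17·5114 + 15
19: 86953 = 19·4576 + 9
23: 86953 = 23·3780 + 13
29: 86953 = 29·2998 + 11
31: 86953 = 31·2804 + 29
37: 86953 = 37·2350 + 3
41: 86953 = 41·2120 + 33
43: 86953 = 43·2022 + 7
47: 86953 = 47·1850 + 3
53: 86953 = 53·1640 + 33
59: 86953 = 59·1473 + 46
61: 86953 = 61·1425 + 28
67: 86953 = 67·1297 + 54
71: 86953 = 71·1224 + 49
73: 86953 = 73·1191 + 10
79: 86953 = 79·1100 + 53
83: 86953 = 83·1047 + 52
89: 86953 = 89·977

89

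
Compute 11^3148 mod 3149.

1529

11^1 ≡ 11 (mod 3149)
11^2 ≡ 11^2 = 121 ≡ 121 (mod 3149)
11^4 ≡ 121^2 = 14641 ≡ 2045 (mod 3149)
11^8 ≡ 2045^2 = 4182025 ≡ 153 (mod 3149)
11^16 ≡ 153^2 = 23409 ≡ 1366 (mod 3149)
11^32 ≡ 1366^2 = 1865956 ≡ 1748 (mod 3149)
11^64 ≡ 1748^2 = 3055504 ≡ 974 (mod 3149)
11^128 ≡ 974^2 = 948676 ≡ 827 (mod 3149)
11^256 ≡ 827^2 = 683929 ≡ 596 (mod 3149)
11^512 ≡ 596^2 = 355216 ≡ 2528 (mod 3149)
11^1024 ≡ 2528^2 = 6390784 ≡ 1463 (mod 3149)
11^2048 ≡ 1463^2 = 2140369 ≡ 2198 (mod 3149)
3148 = 2048 + 1024 + 64 + 8 + 4 in binary powers of 2.
So 11^3148 ≡ 2198 · 1463 · 974 · 153 · 2045 ≡ 1529 (mod 3149).
Since 1529 ≠ 1, base 11 is a Fermat witness: 3149 is composite.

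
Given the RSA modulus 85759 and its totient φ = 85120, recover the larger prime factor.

φ(n) = (p−1)(q−1) = n − (p+q) + 1, so p + q = 85759 − 85120 + 1 = 640.
p and q are the roots of t² − 640t + 85759 = 0.
Discriminant: 640² − 4·85759 = 409600 − 343036 = 66564; √66564 = 258.
q = (640 − 258)/2 = 191, p = (640 + 258)/2 = 449.
Check: 191 · 449 = 85759.

449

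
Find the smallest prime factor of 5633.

5633 is odd.
Digit sum 17, not divisible by 3.
Ends in 3: not divisible by 5.
7: 5633 = 7·804 + 5
11: 5633 = 11·512 + 1
13: 5633 = 13·433 + 4
17: 5633 = 17·331 + 6
19: 5633 = 19·296 + 9
23: 5633 = 23·244 + 21
29: 5633 = 29·194 + 7
31: 5633 = 31·181 + 22
37: 5633 = 37·152 + 9
41: 5633 = 41·137 + 16
43: 5633 = 43·131

43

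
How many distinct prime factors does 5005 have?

5005 = 5 · 1001
1001 = 7 · 143
143 = 11 · 13
5005 = 5 · 7 · 11 · 13, which has 4 distinct prime factors.

4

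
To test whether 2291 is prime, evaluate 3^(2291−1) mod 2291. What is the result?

602

3^1 ≡ 3 (mod 2291)
3^2 ≡ 3^2 = 9 ≡ 9 (mod 2291)
3^4 ≡ 9^2 = 81 ≡ 81 (mod 2291)
3^8 ≡ 81^2 = 6561 ≡ 1979 (mod 2291)
3^16 ≡ 1979^2 = 3916441 ≡ 1122 (mod 2291)
3^32 ≡ 1122^2 = 1258884 ≡ 1125 (mod 2291)
3^64 ≡ 1125^2 = 1265625 ≡ 993 (mod 2291)
3^128 ≡ 993^2 = 986049 ≡ 919 (mod 2291)
3^256 ≡ 919^2 = 844561 ≡ 1473 (mod 2291)
3^512 ≡ 1473^2 = 2169729 ≡ 152 (mod 2291)
3^1024 ≡ 152^2 = 23104 ≡ 194 (mod 2291)
3^2048 ≡ 194^2 = 37636 ≡ 980 (mod 2291)
2290 = 2048 + 128 + 64 + 32 + 16 + 2 in binary powers of 2.
So 3^2290 ≡ 980 · 919 · 993 · 1125 · 1122 · 9 ≡ 602 (mod 2291).
Since 602 ≠ 1, base 3 is a Fermat witness: 2291 is composite.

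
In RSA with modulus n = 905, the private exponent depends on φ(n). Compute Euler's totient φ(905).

720

Factor: 905 = 5 · 181.
φ(905) = (5−1) · (181−1) = 4 · 180 = 720.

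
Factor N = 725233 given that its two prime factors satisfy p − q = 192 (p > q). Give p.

Since p = q + 192, we have 725233 = q(q + 192), so q² + 192q − 725233 = 0.
Discriminant: 192² + 4·725233 = 36864 + 2900932 = 2937796; √2937796 = 1714.
q = (−192 + 1714)/2 = 761, and p = q + 192 = 953.
Check: 761 · 953 = 725233.

953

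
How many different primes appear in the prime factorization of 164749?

164749 = 13 · 12673
12673 = 19 · 667
667 = 23 · 29
164749 = 13 · 19 · 23 · 29, which has 4 distinct prime factors.

4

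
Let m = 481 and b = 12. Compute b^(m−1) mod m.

12^1 ≡ 12 (mod 481)
12^2 ≡ 12^2 = 144 ≡ 144 (mod 481)
12^4 ≡ 144^2 = 20736 ≡ 53 (mod 481)
12^8 ≡ 53^2 = 2809 ≡ 404 (mod 481)
12^16 ≡ 404^2 = 163216 ≡ 157 (mod 481)
12^32 ≡ 157^2 = 24649 ≡ 118 (mod 481)
12^64 ≡ 118^2 = 13924 ≡ 456 (mod 481)
12^128 ≡ 456^2 = 207936 ≡ 144 (mod 481)
12^256 ≡ 144^2 = 20736 ≡ 53 (mod 481)
480 = 256 + 128 + 64 + 32 in binary powers of 2.
So 12^480 ≡ 53 · 144 · 456 · 118 ≡ 248 (mod 481).
Since 248 ≠ 1, base 12 is a Fermat witness: 481 is composite.

248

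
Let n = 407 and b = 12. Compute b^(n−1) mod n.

12^1 ≡ 12 (mod 407)
12^2 ≡ 12^2 = 144 ≡ 144 (mod 407)
12^4 ≡ 144^2 = 20736 ≡ 386 (mod 407)
12^8 ≡ 386^2 = 148996 ≡ 34 (mod 407)
12^16 ≡ 34^2 = 1156 ≡ 342 (mod 407)
12^32 ≡ 342^2 = 116964 ≡ 155 (mod 407)
12^64 ≡ 155^2 = 24025 ≡ 12 (mod 407)
12^128 ≡ 12^2 = 144 ≡ 144 (mod 407)
12^256 ≡ 144^2 = 20736 ≡ 386 (mod 407)
406 = 256 + 128 + 16 + 4 + 2 in binary powers of 2.
So 12^406 ≡ 386 · 144 · 342 · 386 · 144 ≡ 12 (mod 407).
Since 12 ≠ 1, base 12 is a Fermat witness: 407 is composite.

12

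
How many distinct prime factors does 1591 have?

2

1591 = 37 · 43
1591 = 37 · 43, which has 2 distinct prime factors.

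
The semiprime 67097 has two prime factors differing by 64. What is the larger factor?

293

Since p = q + 64, we have 67097 = q(q + 64), so q² + 64q − 67097 = 0.
Discriminant: 64² + 4·67097 = 4096 + 268388 = 272484; √272484 = 522.
q = (−64 + 522)/2 = 229, and p = q + 64 = 293.
Check: 229 · 293 = 67097.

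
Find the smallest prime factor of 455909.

29

455909 is odd.
Digit sum 32, not divisible by 3.
Ends in 9: not divisible by 5.
7: 455909 = 7·65129 + 6
11: 455909 = 11·41446 + 3
13: 455909 = 13·35069 + 12
17: 455909 = 17·26818 + 3
19: 455909 = 19·23995 + 4
23: 455909 = 23·19822 + 3
29: 455909 = 29·15721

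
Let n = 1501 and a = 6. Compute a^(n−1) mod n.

87

6^1 ≡ 6 (mod 1501)
6^2 ≡ 6^2 = 36 ≡ 36 (mod 1501)
6^4 ≡ 36^2 = 1296 ≡ 1296 (mod 1501)
6^8 ≡ 1296^2 = 1679616 ≡ 1498 (mod 1501)
6^16 ≡ 1498^2 = 2244004 ≡ 9 (mod 1501)
6^32 ≡ 9^2 = 81 ≡ 81 (mod 1501)
6^64 ≡ 81^2 = 6561 ≡ 557 (mod 1501)
6^128 ≡ 557^2 = 310249 ≡ 1043 (mod 1501)
6^256 ≡ 1043^2 = 1087849 ≡ 1125 (mod 1501)
6^512 ≡ 1125^2 = 1265625 ≡ 282 (mod 1501)
6^1024 ≡ 282^2 = 79524 ≡ 1472 (mod 1501)
1500 = 1024 + 256 + 128 + 64 + 16 + 8 + 4 in binary powers of 2.
So 6^1500 ≡ 1472 · 1125 · 1043 · 557 · 9 · 1498 · 1296 ≡ 87 (mod 1501).
Since 87 ≠ 1, base 6 is a Fermat witness: 1501 is composite.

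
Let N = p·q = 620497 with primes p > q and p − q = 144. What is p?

Since p = q + 144, we have 620497 = q(q + 144), so q² + 144q − 620497 = 0.
Discriminant: 144² + 4·620497 = 20736 + 2481988 = 2502724; √2502724 = 1582.
q = (−144 + 1582)/2 = 719, and p = q + 144 = 863.
Check: 719 · 863 = 620497.

863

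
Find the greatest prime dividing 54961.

54961 = 17 · 3233
3233 = 53 · 61
61 is prime.
So 54961 = 17 · 53 · 61; the largest prime factor is 61.

61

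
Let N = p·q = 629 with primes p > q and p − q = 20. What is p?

37

Since p = q + 20, we have 629 = q(q + 20), so q² + 20q − 629 = 0.
Discriminant: 20² + 4·629 = 400 + 2516 = 2916; √2916 = 54.
q = (−20 + 54)/2 = 17, and p = q + 20 = 37.
Check: 17 · 37 = 629.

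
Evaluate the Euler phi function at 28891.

28552

Factor: 28891 = 167 · 173.
φ(28891) = (167−1) · (173−1) = 166 · 172 = 28552.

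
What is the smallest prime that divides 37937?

59

37937 is odd.
Digit sum 29, not divisible by 3.
Ends in 7: not divisible by 5.
7: 37937 = 7·5419 + 4
11: 37937 = 11·3448 + 9
13: 37937 = 13·2918 + 3
17: 37937 = 17·2231 + 10
19: 37937 = 19·1996 + 13
23: 37937 = 23·1649 + 10
29: 37937 = 29·1308 + 5
31: 37937 = 31·1223 + 24
37: 37937 = 37·1025 + 12
41: 37937 = 41·925 + 12
43: 37937 = 43·882 + 11
47: 37937 = 47·807 + 8
53: 37937 = 53·715 + 42
59: 37937 = 59·643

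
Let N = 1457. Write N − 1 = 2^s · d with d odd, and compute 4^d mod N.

717

1457 − 1 = 1456 = 2^4 · 91, so d = 91.
4^1 ≡ 4 (mod 1457)
4^2 ≡ 4^2 = 16 ≡ 16 (mod 1457)
4^4 ≡ 16^2 = 256 ≡ 256 (mod 1457)
4^8 ≡ 256^2 = 65536 ≡ 1428 (mod 1457)
4^16 ≡ 1428^2 = 2039184 ≡ 841 (mod 1457)
4^32 ≡ 841^2 = 707281 ≡ 636 (mod 1457)
4^64 ≡ 636^2 = 404496 ≡ 907 (mod 1457)
91 = 64 + 16 + 8 + 2 + 1 in binary powers of 2.
So 4^91 ≡ 907 · 841 · 1428 · 16 · 4 ≡ 717 (mod 1457).
Squaring chain: 717 → 1225 → 1372 → 1397; never reaches −1, so base 4 is a Miller–Rabin witness that 1457 is composite.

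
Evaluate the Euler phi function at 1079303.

Factor: 1079303 = 67 · 89 · 181.
φ(1079303) = (67−1) · (89−1) · (181−1) = 66 · 88 · 180 = 1045440.

1045440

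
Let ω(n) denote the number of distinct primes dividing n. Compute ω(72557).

2

72557 = 37^2 · 53
72557 = 37^2 · 53, which has 2 distinct prime factors.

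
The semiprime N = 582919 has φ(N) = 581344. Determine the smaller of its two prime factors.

593

φ(n) = (p−1)(q−1) = n − (p+q) + 1, so p + q = 582919 − 581344 + 1 = 1576.
p and q are the roots of t² − 1576t + 582919 = 0.
Discriminant: 1576² − 4·582919 = 2483776 − 2331676 = 152100; √152100 = 390.
q = (1576 − 390)/2 = 593, p = (1576 + 390)/2 = 983.
Check: 593 · 983 = 582919.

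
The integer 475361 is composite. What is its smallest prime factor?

475361 is odd.
Digit sum 26, not divisible by 3.
Ends in 1: not divisible by 5.
7: 475361 = 7·67908 + 5
11: 475361 = 11·43214 + 7
13: 475361 = 13·36566 + 3
17: 475361 = 17·27962 + 7
19: 475361 = 19·25019

19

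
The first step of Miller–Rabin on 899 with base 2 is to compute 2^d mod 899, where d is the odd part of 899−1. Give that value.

698

899 − 1 = 898 = 2^1 · 449, so d = 449.
2^1 ≡ 2 (mod 899)
2^2 ≡ 2^2 = 4 ≡ 4 (mod 899)
2^4 ≡ 4^2 = 16 ≡ 16 (mod 899)
2^8 ≡ 16^2 = 256 ≡ 256 (mod 899)
2^16 ≡ 256^2 = 65536 ≡ 808 (mod 899)
2^32 ≡ 808^2 = 652864 ≡ 190 (mod 899)
2^64 ≡ 190^2 = 36100 ≡ 140 (mod 899)
2^128 ≡ 140^2 = 19600 ≡ 721 (mod 899)
2^256 ≡ 721^2 = 519841 ≡ 219 (mod 899)
449 = 256 + 128 + 64 + 1 in binary powers of 2.
So 2^449 ≡ 219 · 721 · 140 · 2 ≡ 698 (mod 899).
Squaring chain: 698; never reaches −1, so base 2 is a Miller–Rabin witness that 899 is composite.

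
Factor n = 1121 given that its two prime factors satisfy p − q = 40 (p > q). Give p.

Since p = q + 40, we have 1121 = q(q + 40), so q² + 40q − 1121 = 0.
Discriminant: 40² + 4·1121 = 1600 + 4484 = 6084; √6084 = 78.
q = (−40 + 78)/2 = 19, and p = q + 40 = 59.
Check: 19 · 59 = 1121.

59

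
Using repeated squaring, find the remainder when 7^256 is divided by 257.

7^1 ≡ 7 (mod 257)
7^2 ≡ 7^2 = 49 ≡ 49 (mod 257)
7^4 ≡ 49^2 = 2401 ≡ 88 (mod 257)
7^8 ≡ 88^2 = 7744 ≡ 34 (mod 257)
7^16 ≡ 34^2 = 1156 ≡ 128 (mod 257)
7^32 ≡ 128^2 = 16384 ≡ 193 (mod 257)
7^64 ≡ 193^2 = 37249 ≡ 241 (mod 257)
7^128 ≡ 241^2 = 58081 ≡ 256 (mod 257)
7^256 ≡ 256^2 = 65536 ≡ 1 (mod 257)
256 = 256 in binary powers of 2.
So 7^256 ≡ 1 ≡ 1 (mod 257).
Since the result is 1, base 7 gives no evidence that 257 is composite.

1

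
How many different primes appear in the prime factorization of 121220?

121220 = 2^2 · 30305
30305 = 5 · 6061
6061 = 11 · 551
551 = 19 · 29
121220 = 2^2 · 5 · 11 · 19 · 29, which has 5 distinct prime factors.

5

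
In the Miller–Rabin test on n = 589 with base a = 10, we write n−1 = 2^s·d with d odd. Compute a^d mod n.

589 − 1 = 588 = 2^2 · 147, so d = 147.
10^1 ≡ 10 (mod 589)
10^2 ≡ 10^2 = 100 ≡ 100 (mod 589)
10^4 ≡ 100^2 = 10000 ≡ 576 (mod 589)
10^8 ≡ 576^2 = 331776 ≡ 169 (mod 589)
10^16 ≡ 169^2 = 28561 ≡ 289 (mod 589)
10^32 ≡ 289^2 = 83521 ≡ 472 (mod 589)
10^64 ≡ 472^2 = 222784 ≡ 142 (mod 589)
10^128 ≡ 142^2 = 20164 ≡ 138 (mod 589)
147 = 128 + 16 + 2 + 1 in binary powers of 2.
So 10^147 ≡ 138 · 289 · 100 · 10 ≡ 221 (mod 589).
Squaring chain: 221 → 543; never reaches −1, so base 10 is a Miller–Rabin witness that 589 is composite.

221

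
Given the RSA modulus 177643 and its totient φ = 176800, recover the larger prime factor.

443

φ(n) = (p−1)(q−1) = n − (p+q) + 1, so p + q = 177643 − 176800 + 1 = 844.
p and q are the roots of t² − 844t + 177643 = 0.
Discriminant: 844² − 4·177643 = 712336 − 710572 = 1764; √1764 = 42.
q = (844 − 42)/2 = 401, p = (844 + 42)/2 = 443.
Check: 401 · 443 = 177643.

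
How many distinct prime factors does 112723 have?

112723 = 13^2 · 667
667 = 23 · 29
112723 = 13^2 · 23 · 29, which has 3 distinct prime factors.

3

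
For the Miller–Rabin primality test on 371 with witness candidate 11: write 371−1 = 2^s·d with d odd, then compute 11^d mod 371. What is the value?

324

371 − 1 = 370 = 2^1 · 185, so d = 185.
11^1 ≡ 11 (mod 371)
11^2 ≡ 11^2 = 121 ≡ 121 (mod 371)
11^4 ≡ 121^2 = 14641 ≡ 172 (mod 371)
11^8 ≡ 172^2 = 29584 ≡ 275 (mod 371)
11^16 ≡ 275^2 = 75625 ≡ 312 (mod 371)
11^32 ≡ 312^2 = 97344 ≡ 142 (mod 371)
11^64 ≡ 142^2 = 20164 ≡ 130 (mod 371)
11^128 ≡ 130^2 = 16900 ≡ 205 (mod 371)
185 = 128 + 32 + 16 + 8 + 1 in binary powers of 2.
So 11^185 ≡ 205 · 142 · 312 · 275 · 11 ≡ 324 (mod 371).
Squaring chain: 324; never reaches −1, so base 11 is a Miller–Rabin witness that 371 is composite.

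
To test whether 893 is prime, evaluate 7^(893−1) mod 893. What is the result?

653

7^1 ≡ 7 (mod 893)
7^2 ≡ 7^2 = 49 ≡ 49 (mod 893)
7^4 ≡ 49^2 = 2401 ≡ 615 (mod 893)
7^8 ≡ 615^2 = 378225 ≡ 486 (mod 893)
7^16 ≡ 486^2 = 236196 ≡ 444 (mod 893)
7^32 ≡ 444^2 = 197136 ≡ 676 (mod 893)
7^64 ≡ 676^2 = 456976 ≡ 653 (mod 893)
7^128 ≡ 653^2 = 426409 ≡ 448 (mod 893)
7^256 ≡ 448^2 = 200704 ≡ 672 (mod 893)
7^512 ≡ 672^2 = 451584 ≡ 619 (mod 893)
892 = 512 + 256 + 64 + 32 + 16 + 8 + 4 in binary powers of 2.
So 7^892 ≡ 619 · 672 · 653 · 676 · 444 · 486 · 615 ≡ 653 (mod 893).
Since 653 ≠ 1, base 7 is a Fermat witness: 893 is composite.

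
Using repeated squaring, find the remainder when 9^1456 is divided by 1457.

9^1 ≡ 9 (mod 1457)
9^2 ≡ 9^2 = 81 ≡ 81 (mod 1457)
9^4 ≡ 81^2 = 6561 ≡ 733 (mod 1457)
9^8 ≡ 733^2 = 537289 ≡ 1113 (mod 1457)
9^16 ≡ 1113^2 = 1238769 ≡ 319 (mod 1457)
9^32 ≡ 319^2 = 101761 ≡ 1228 (mod 1457)
9^64 ≡ 1228^2 = 1507984 ≡ 1446 (mod 1457)
9^128 ≡ 1446^2 = 2090916 ≡ 121 (mod 1457)
9^256 ≡ 121^2 = 14641 ≡ 71 (mod 1457)
9^512 ≡ 71^2 = 5041 ≡ 670 (mod 1457)
9^1024 ≡ 670^2 = 448900 ≡ 144 (mod 1457)
1456 = 1024 + 256 + 128 + 32 + 16 in binary powers of 2.
So 9^1456 ≡ 144 · 71 · 121 · 1228 · 319 ≡ 1001 (mod 1457).
Since 1001 ≠ 1, base 9 is a Fermat witness: 1457 is composite.

1001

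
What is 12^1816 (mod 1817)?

1553

12^1 ≡ 12 (mod 1817)
12^2 ≡ 12^2 = 144 ≡ 144 (mod 1817)
12^4 ≡ 144^2 = 20736 ≡ 749 (mod 1817)
12^8 ≡ 749^2 = 561001 ≡ 1365 (mod 1817)
12^16 ≡ 1365^2 = 1863225 ≡ 800 (mod 1817)
12^32 ≡ 800^2 = 640000 ≡ 416 (mod 1817)
12^64 ≡ 416^2 = 173056 ≡ 441 (mod 1817)
12^128 ≡ 441^2 = 194481 ≡ 62 (mod 1817)
12^256 ≡ 62^2 = 3844 ≡ 210 (mod 1817)
12^512 ≡ 210^2 = 44100 ≡ 492 (mod 1817)
12^1024 ≡ 492^2 = 242064 ≡ 403 (mod 1817)
1816 = 1024 + 512 + 256 + 16 + 8 in binary powers of 2.
So 12^1816 ≡ 403 · 492 · 210 · 800 · 1365 ≡ 1553 (mod 1817).
Since 1553 ≠ 1, base 12 is a Fermat witness: 1817 is composite.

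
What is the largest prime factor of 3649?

3649 = 41 · 89
89 is prime.
So 3649 = 41 · 89; the largest prime factor is 89.

89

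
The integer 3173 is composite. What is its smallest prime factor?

19

3173 is odd.
Digit sum 14, not divisible by 3.
Ends in 3: not divisible by 5.
7: 3173 = 7·453 + 2
11: 3173 = 11·288 + 5
13: 3173 = 13·244 + 1
17: 3173 = 17·186 + 11
19: 3173 = 19·167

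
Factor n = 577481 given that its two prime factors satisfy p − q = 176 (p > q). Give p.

853

Since p = q + 176, we have 577481 = q(q + 176), so q² + 176q − 577481 = 0.
Discriminant: 176² + 4·577481 = 30976 + 2309924 = 2340900; √2340900 = 1530.
q = (−176 + 1530)/2 = 677, and p = q + 176 = 853.
Check: 677 · 853 = 577481.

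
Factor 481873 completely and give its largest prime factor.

73

481873 = 7 · 68839
68839 = 23 · 2993
2993 = 41 · 73
73 is prime.
So 481873 = 7 · 23 · 41 · 73; the largest prime factor is 73.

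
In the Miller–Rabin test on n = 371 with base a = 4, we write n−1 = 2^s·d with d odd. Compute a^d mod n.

371 − 1 = 370 = 2^1 · 185, so d = 185.
4^1 ≡ 4 (mod 371)
4^2 ≡ 4^2 = 16 ≡ 16 (mod 371)
4^4 ≡ 16^2 = 256 ≡ 256 (mod 371)
4^8 ≡ 256^2 = 65536 ≡ 240 (mod 371)
4^16 ≡ 240^2 = 57600 ≡ 95 (mod 371)
4^32 ≡ 95^2 = 9025 ≡ 121 (mod 371)
4^64 ≡ 121^2 = 14641 ≡ 172 (mod 371)
4^128 ≡ 172^2 = 29584 ≡ 275 (mod 371)
185 = 128 + 32 + 16 + 8 + 1 in binary powers of 2.
So 4^185 ≡ 275 · 121 · 95 · 240 · 4 ≡ 170 (mod 371).
Squaring chain: 170; never reaches −1, so base 4 is a Miller–Rabin witness that 371 is composite.

170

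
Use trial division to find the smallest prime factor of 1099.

1099 is odd.
Digit sum 19, not divisible by 3.
Ends in 9: not divisible by 5.
7: 1099 = 7·157

7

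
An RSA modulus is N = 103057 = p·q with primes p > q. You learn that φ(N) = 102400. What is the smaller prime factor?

φ(n) = (p−1)(q−1) = n − (p+q) + 1, so p + q = 103057 − 102400 + 1 = 658.
p and q are the roots of t² − 658t + 103057 = 0.
Discriminant: 658² − 4·103057 = 432964 − 412228 = 20736; √20736 = 144.
q = (658 − 144)/2 = 257, p = (658 + 144)/2 = 401.
Check: 257 · 401 = 103057.

257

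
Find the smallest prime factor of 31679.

79

31679 is odd.
Digit sum 26, not divisible by 3.
Ends in 9: not divisible by 5.
7: 31679 = 7·4525 + 4
11: 31679 = 11·2879 + 10
13: 31679 = 13·2436 + 11
17: 31679 = 17·1863 + 8
19: 31679 = 19·1667 + 6
23: 31679 = 23·1377 + 8
29: 31679 = 29·1092 + 11
31: 31679 = 31·1021 + 28
37: 31679 = 37·856 + 7
41: 31679 = 41·772 + 27
43: 31679 = 43·736 + 31
47: 31679 = 47·674 + 1
53: 31679 = 53·597 + 38
59: 31679 = 59·536 + 55
61: 31679 = 61·519 + 20
67: 31679 = 67·472 + 55
71: 31679 = 71·446 + 13
73: 31679 = 73·433 + 70
79: 31679 = 79·401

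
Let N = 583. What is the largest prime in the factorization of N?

583 = 11 · 53
53 is prime.
So 583 = 11 · 53; the largest prime factor is 53.

53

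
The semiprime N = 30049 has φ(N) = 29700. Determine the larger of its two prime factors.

φ(n) = (p−1)(q−1) = n − (p+q) + 1, so p + q = 30049 − 29700 + 1 = 350.
p and q are the roots of t² − 350t + 30049 = 0.
Discriminant: 350² − 4·30049 = 122500 − 120196 = 2304; √2304 = 48.
q = (350 − 48)/2 = 151, p = (350 + 48)/2 = 199.
Check: 151 · 199 = 30049.

199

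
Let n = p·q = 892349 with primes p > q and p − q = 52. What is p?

971

Since p = q + 52, we have 892349 = q(q + 52), so q² + 52q − 892349 = 0.
Discriminant: 52² + 4·892349 = 2704 + 3569396 = 3572100; √3572100 = 1890.
q = (−52 + 1890)/2 = 919, and p = q + 52 = 971.
Check: 919 · 971 = 892349.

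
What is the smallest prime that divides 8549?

83

8549 is odd.
Digit sum 26, not divisible by 3.
Ends in 9: not divisible by 5.
7: 8549 = 7·1221 + 2
11: 8549 = 11·777 + 2
13: 8549 = 13·657 + 8
17: 8549 = 17·502 + 15
19: 8549 = 19·449 + 18
23: 8549 = 23·371 + 16
29: 8549 = 29·294 + 23
31: 8549 = 31·275 + 24
37: 8549 = 37·231 + 2
41: 8549 = 41·208 + 21
43: 8549 = 43·198 + 35
47: 8549 = 47·181 + 42
53: 8549 = 53·161 + 16
59: 8549 = 59·144 + 53
61: 8549 = 61·140 + 9
67: 8549 = 67·127 + 40
71: 8549 = 71·120 + 29
73: 8549 = 73·117 + 8
79: 8549 = 79·108 + 17
83: 8549 = 83·103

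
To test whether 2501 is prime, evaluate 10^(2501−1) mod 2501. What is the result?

657

10^1 ≡ 10 (mod 2501)
10^2 ≡ 10^2 = 100 ≡ 100 (mod 2501)
10^4 ≡ 100^2 = 10000 ≡ 2497 (mod 2501)
10^8 ≡ 2497^2 = 6235009 ≡ 16 (mod 2501)
10^16 ≡ 16^2 = 256 ≡ 256 (mod 2501)
10^32 ≡ 256^2 = 65536 ≡ 510 (mod 2501)
10^64 ≡ 510^2 = 260100 ≡ 2497 (mod 2501)
10^128 ≡ 2497^2 = 6235009 ≡ 16 (mod 2501)
10^256 ≡ 16^2 = 256 ≡ 256 (mod 2501)
10^512 ≡ 256^2 = 65536 ≡ 510 (mod 2501)
10^1024 ≡ 510^2 = 260100 ≡ 2497 (mod 2501)
10^2048 ≡ 2497^2 = 6235009 ≡ 16 (mod 2501)
2500 = 2048 + 256 + 128 + 64 + 4 in binary powers of 2.
So 10^2500 ≡ 16 · 256 · 16 · 2497 · 2497 ≡ 657 (mod 2501).
Since 657 ≠ 1, base 10 is a Fermat witness: 2501 is composite.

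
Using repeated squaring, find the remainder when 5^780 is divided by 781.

1

5^1 ≡ 5 (mod 781)
5^2 ≡ 5^2 = 25 ≡ 25 (mod 781)
5^4 ≡ 25^2 = 625 ≡ 625 (mod 781)
5^8 ≡ 625^2 = 390625 ≡ 125 (mod 781)
5^16 ≡ 125^2 = 15625 ≡ 5 (mod 781)
5^32 ≡ 5^2 = 25 ≡ 25 (mod 781)
5^64 ≡ 25^2 = 625 ≡ 625 (mod 781)
5^128 ≡ 625^2 = 390625 ≡ 125 (mod 781)
5^256 ≡ 125^2 = 15625 ≡ 5 (mod 781)
5^512 ≡ 5^2 = 25 ≡ 25 (mod 781)
780 = 512 + 256 + 8 + 4 in binary powers of 2.
So 5^780 ≡ 25 · 5 · 125 · 625 ≡ 1 (mod 781).
Since the result is 1, base 5 gives no evidence that 781 is composite.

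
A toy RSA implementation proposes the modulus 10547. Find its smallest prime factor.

53

10547 is odd.
Digit sum 17, not divisible by 3.
Ends in 7: not divisible by 5.
7: 10547 = 7·1506 + 5
11: 10547 = 11·958 + 9
13: 10547 = 13·811 + 4
17: 10547 = 17·620 + 7
19: 10547 = 19·555 + 2
23: 10547 = 23·458 + 13
29: 10547 = 29·363 + 20
31: 10547 = 31·340 + 7
37: 10547 = 37·285 + 2
41: 10547 = 41·257 + 10
43: 10547 = 43·245 + 12
47: 10547 = 47·224 + 19
53: 10547 = 53·199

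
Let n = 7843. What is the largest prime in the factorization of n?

31

7843 = 11 · 713
713 = 23 · 31
31 is prime.
So 7843 = 11 · 23 · 31; the largest prime factor is 31.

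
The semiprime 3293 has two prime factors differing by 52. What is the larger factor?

89

Since p = q + 52, we have 3293 = q(q + 52), so q² + 52q − 3293 = 0.
Discriminant: 52² + 4·3293 = 2704 + 13172 = 15876; √15876 = 126.
q = (−52 + 126)/2 = 37, and p = q + 52 = 89.
Check: 37 · 89 = 3293.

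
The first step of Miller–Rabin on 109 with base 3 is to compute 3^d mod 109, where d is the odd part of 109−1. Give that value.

1

109 − 1 = 108 = 2^2 · 27, so d = 27.
3^1 ≡ 3 (mod 109)
3^2 ≡ 3^2 = 9 ≡ 9 (mod 109)
3^4 ≡ 9^2 = 81 ≡ 81 (mod 109)
3^8 ≡ 81^2 = 6561 ≡ 21 (mod 109)
3^16 ≡ 21^2 = 441 ≡ 5 (mod 109)
27 = 16 + 8 + 2 + 1 in binary powers of 2.
So 3^27 ≡ 5 · 21 · 9 · 3 ≡ 1 (mod 109).
Since 3^d ≡ 1 (mod 109), base 3 does not prove 109 composite.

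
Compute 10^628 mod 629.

10^1 ≡ 10 (mod 629)
10^2 ≡ 10^2 = 100 ≡ 100 (mod 629)
10^4 ≡ 100^2 = 10000 ≡ 565 (mod 629)
10^8 ≡ 565^2 = 319225 ≡ 322 (mod 629)
10^16 ≡ 322^2 = 103684 ≡ 528 (mod 629)
10^32 ≡ 528^2 = 278784 ≡ 137 (mod 629)
10^64 ≡ 137^2 = 18769 ≡ 528 (mod 629)
10^128 ≡ 528^2 = 278784 ≡ 137 (mod 629)
10^256 ≡ 137^2 = 18769 ≡ 528 (mod 629)
10^512 ≡ 528^2 = 278784 ≡ 137 (mod 629)
628 = 512 + 64 + 32 + 16 + 4 in binary powers of 2.
So 10^628 ≡ 137 · 528 · 137 · 528 · 565 ≡ 565 (mod 629).
Since 565 ≠ 1, base 10 is a Fermat witness: 629 is composite.

565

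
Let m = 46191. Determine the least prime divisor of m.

3

46191 is odd.
Digit sum 21, divisible by 3.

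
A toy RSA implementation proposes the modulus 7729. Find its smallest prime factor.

7729 is odd.
Digit sum 25, not divisible by 3.
Ends in 9: not divisible by 5.
7: 7729 = 7·1104 + 1
11: 7729 = 11·702 + 7
13: 7729 = 13·594 + 7
17: 7729 = 17·454 + 11
19: 7729 = 19·406 + 15
23: 7729 = 23·336 + 1
29: 7729 = 29·266 + 15
31: 7729 = 31·249 + 10
37: 7729 = 37·208 + 33
41: 7729 = 41·188 + 21
43: 7729 = 43·179 + 32
47: 7729 = 47·164 + 21
53: 7729 = 53·145 + 44
59: 7729 = 59·131

59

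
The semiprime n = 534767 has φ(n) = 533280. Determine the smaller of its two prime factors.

607

φ(n) = (p−1)(q−1) = n − (p+q) + 1, so p + q = 534767 − 533280 + 1 = 1488.
p and q are the roots of t² − 1488t + 534767 = 0.
Discriminant: 1488² − 4·534767 = 2214144 − 2139068 = 75076; √75076 = 274.
q = (1488 − 274)/2 = 607, p = (1488 + 274)/2 = 881.
Check: 607 · 881 = 534767.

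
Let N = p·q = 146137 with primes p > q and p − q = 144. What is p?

Since p = q + 144, we have 146137 = q(q + 144), so q² + 144q − 146137 = 0.
Discriminant: 144² + 4·146137 = 20736 + 584548 = 605284; √605284 = 778.
q = (−144 + 778)/2 = 317, and p = q + 144 = 461.
Check: 317 · 461 = 146137.

461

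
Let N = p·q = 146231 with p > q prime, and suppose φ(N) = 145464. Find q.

349

φ(n) = (p−1)(q−1) = n − (p+q) + 1, so p + q = 146231 − 145464 + 1 = 768.
p and q are the roots of t² − 768t + 146231 = 0.
Discriminant: 768² − 4·146231 = 589824 − 584924 = 4900; √4900 = 70.
q = (768 − 70)/2 = 349, p = (768 + 70)/2 = 419.
Check: 349 · 419 = 146231.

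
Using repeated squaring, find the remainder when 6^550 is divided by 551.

310

6^1 ≡ 6 (mod 551)
6^2 ≡ 6^2 = 36 ≡ 36 (mod 551)
6^4 ≡ 36^2 = 1296 ≡ 194 (mod 551)
6^8 ≡ 194^2 = 37636 ≡ 168 (mod 551)
6^16 ≡ 168^2 = 28224 ≡ 123 (mod 551)
6^32 ≡ 123^2 = 15129 ≡ 252 (mod 551)
6^64 ≡ 252^2 = 63504 ≡ 139 (mod 551)
6^128 ≡ 139^2 = 19321 ≡ 36 (mod 551)
6^256 ≡ 36^2 = 1296 ≡ 194 (mod 551)
6^512 ≡ 194^2 = 37636 ≡ 168 (mod 551)
550 = 512 + 32 + 4 + 2 in binary powers of 2.
So 6^550 ≡ 168 · 252 · 194 · 36 ≡ 310 (mod 551).
Since 310 ≠ 1, base 6 is a Fermat witness: 551 is composite.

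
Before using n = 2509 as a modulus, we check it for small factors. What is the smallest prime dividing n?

2509 is odd.
Digit sum 16, not divisible by 3.
Ends in 9: not divisible by 5.
7: 2509 = 7·358 + 3
11: 2509 = 11·228 + 1
13: 2509 = 13·193

13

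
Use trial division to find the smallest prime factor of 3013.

23

3013 is odd.
Digit sum 7, not divisible by 3.
Ends in 3: not divisible by 5.
7: 3013 = 7·430 + 3
11: 3013 = 11·273 + 10
13: 3013 = 13·231 + 10
17: 3013 = 17·177 + 4
19: 3013 = 19·158 + 11
23: 3013 = 23·131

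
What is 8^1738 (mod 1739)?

8^1 ≡ 8 (mod 1739)
8^2 ≡ 8^2 = 64 ≡ 64 (mod 1739)
8^4 ≡ 64^2 = 4096 ≡ 618 (mod 1739)
8^8 ≡ 618^2 = 381924 ≡ 1083 (mod 1739)
8^16 ≡ 1083^2 = 1172889 ≡ 803 (mod 1739)
8^32 ≡ 803^2 = 644809 ≡ 1379 (mod 1739)
8^64 ≡ 1379^2 = 1901641 ≡ 914 (mod 1739)
8^128 ≡ 914^2 = 835396 ≡ 676 (mod 1739)
8^256 ≡ 676^2 = 456976 ≡ 1358 (mod 1739)
8^512 ≡ 1358^2 = 1844164 ≡ 824 (mod 1739)
8^1024 ≡ 824^2 = 678976 ≡ 766 (mod 1739)
1738 = 1024 + 512 + 128 + 64 + 8 + 2 in binary powers of 2.
So 8^1738 ≡ 766 · 824 · 676 · 914 · 1083 · 64 ≡ 159 (mod 1739).
Since 159 ≠ 1, base 8 is a Fermat witness: 1739 is composite.

159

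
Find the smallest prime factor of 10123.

10123 is odd.
Digit sum 7, not divisible by 3.
Ends in 3: not divisible by 5.
7: 10123 = 7·1446 + 1
11: 10123 = 11·920 + 3
13: 10123 = 13·778 + 9
17: 10123 = 17·595 + 8
19: 10123 = 19·532 + 15
23: 10123 = 23·440 + 3
29: 10123 = 29·349 + 2
31: 10123 = 31·326 + 17
37: 10123 = 37·273 + 22
41: 10123 = 41·246 + 37
43: 10123 = 43·235 + 18
47: 10123 = 47·215 + 18
53: 10123 = 53·191

53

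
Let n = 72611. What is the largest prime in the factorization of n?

41

72611 = 7 · 10373
10373 = 11 · 943
943 = 23 · 41
41 is prime.
So 72611 = 7 · 11 · 23 · 41; the largest prime factor is 41.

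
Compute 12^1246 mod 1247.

12^1 ≡ 12 (mod 1247)
12^2 ≡ 12^2 = 144 ≡ 144 (mod 1247)
12^4 ≡ 144^2 = 20736 ≡ 784 (mod 1247)
12^8 ≡ 784^2 = 614656 ≡ 1132 (mod 1247)
12^16 ≡ 1132^2 = 1281424 ≡ 755 (mod 1247)
12^32 ≡ 755^2 = 570025 ≡ 146 (mod 1247)
12^64 ≡ 146^2 = 21316 ≡ 117 (mod 1247)
12^128 ≡ 117^2 = 13689 ≡ 1219 (mod 1247)
12^256 ≡ 1219^2 = 1485961 ≡ 784 (mod 1247)
12^512 ≡ 784^2 = 614656 ≡ 1132 (mod 1247)
12^1024 ≡ 1132^2 = 1281424 ≡ 755 (mod 1247)
1246 = 1024 + 128 + 64 + 16 + 8 + 4 + 2 in binary powers of 2.
So 12^1246 ≡ 755 · 1219 · 117 · 755 · 1132 · 784 · 144 ≡ 608 (mod 1247).
Since 608 ≠ 1, base 12 is a Fermat witness: 1247 is composite.

608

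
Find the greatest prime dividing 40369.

79

40369 = 7 · 5767
5767 = 73 · 79
79 is prime.
So 40369 = 7 · 73 · 79; the largest prime factor is 79.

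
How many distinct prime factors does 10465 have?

10465 = 5 · 2093
2093 = 7 · 299
299 = 13 · 23
10465 = 5 · 7 · 13 · 23, which has 4 distinct prime factors.

4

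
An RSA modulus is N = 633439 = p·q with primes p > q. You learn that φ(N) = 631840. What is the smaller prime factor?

719

φ(n) = (p−1)(q−1) = n − (p+q) + 1, so p + q = 633439 − 631840 + 1 = 1600.
p and q are the roots of t² − 1600t + 633439 = 0.
Discriminant: 1600² − 4·633439 = 2560000 − 2533756 = 26244; √26244 = 162.
q = (1600 − 162)/2 = 719, p = (1600 + 162)/2 = 881.
Check: 719 · 881 = 633439.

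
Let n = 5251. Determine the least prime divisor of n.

59

5251 is odd.
Digit sum 13, not divisible by 3.
Ends in 1: not divisible by 5.
7: 5251 = 7·750 + 1
11: 5251 = 11·477 + 4
13: 5251 = 13·403 + 12
17: 5251 = 17·308 + 15
19: 5251 = 19·276 + 7
23: 5251 = 23·228 + 7
29: 5251 = 29·181 + 2
31: 5251 = 31·169 + 12
37: 5251 = 37·141 + 34
41: 5251 = 41·128 + 3
43: 5251 = 43·122 + 5
47: 5251 = 47·111 + 34
53: 5251 = 53·99 + 4
59: 5251 = 59·89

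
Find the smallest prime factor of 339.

3

339 is odd.
Digit sum 15, divisible by 3.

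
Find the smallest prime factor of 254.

254 is even: 2 divides it.

2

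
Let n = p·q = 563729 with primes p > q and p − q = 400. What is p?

977

Since p = q + 400, we have 563729 = q(q + 400), so q² + 400q − 563729 = 0.
Discriminant: 400² + 4·563729 = 160000 + 2254916 = 2414916; √2414916 = 1554.
q = (−400 + 1554)/2 = 577, and p = q + 400 = 977.
Check: 577 · 977 = 563729.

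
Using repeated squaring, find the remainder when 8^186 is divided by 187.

8^1 ≡ 8 (mod 187)
8^2 ≡ 8^2 = 64 ≡ 64 (mod 187)
8^4 ≡ 64^2 = 4096 ≡ 169 (mod 187)
8^8 ≡ 169^2 = 28561 ≡ 137 (mod 187)
8^16 ≡ 137^2 = 18769 ≡ 69 (mod 187)
8^32 ≡ 69^2 = 4761 ≡ 86 (mod 187)
8^64 ≡ 86^2 = 7396 ≡ 103 (mod 187)
8^128 ≡ 103^2 = 10609 ≡ 137 (mod 187)
186 = 128 + 32 + 16 + 8 + 2 in binary powers of 2.
So 8^186 ≡ 137 · 86 · 69 · 137 · 64 ≡ 47 (mod 187).
Since 47 ≠ 1, base 8 is a Fermat witness: 187 is composite.

47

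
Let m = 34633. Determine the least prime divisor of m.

34633 is odd.
Digit sum 19, not divisible by 3.
Ends in 3: not divisible by 5.
7: 34633 = 7·4947 + 4
11: 34633 = 11·3148 + 5
13: 34633 = 13·2664 + 1
17: 34633 = 17·2037 + 4
19: 34633 = 19·1822 + 15
23: 34633 = 23·1505 + 18
29: 34633 = 29·1194 + 7
31: 34633 = 31·1117 + 6
37: 34633 = 37·936 + 1
41: 34633 = 41·844 + 29
43: 34633 = 43·805 + 18
47: 34633 = 47·736 + 41
53: 34633 = 53·653 + 24
59: 34633 = 59·587

59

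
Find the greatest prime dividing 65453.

61

65453 = 29 · 2257
2257 = 37 · 61
61 is prime.
So 65453 = 29 · 37 · 61; the largest prime factor is 61.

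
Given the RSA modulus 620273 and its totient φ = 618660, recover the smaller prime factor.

631

φ(n) = (p−1)(q−1) = n − (p+q) + 1, so p + q = 620273 − 618660 + 1 = 1614.
p and q are the roots of t² − 1614t + 620273 = 0.
Discriminant: 1614² − 4·620273 = 2604996 − 2481092 = 123904; √123904 = 352.
q = (1614 − 352)/2 = 631, p = (1614 + 352)/2 = 983.
Check: 631 · 983 = 620273.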